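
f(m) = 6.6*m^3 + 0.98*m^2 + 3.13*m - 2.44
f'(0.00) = 3.13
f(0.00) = -2.44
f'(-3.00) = 175.45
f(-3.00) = -181.21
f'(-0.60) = 9.08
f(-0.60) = -5.39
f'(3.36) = 233.25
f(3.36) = 269.50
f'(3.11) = 200.73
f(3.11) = 215.30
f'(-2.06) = 83.12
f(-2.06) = -62.43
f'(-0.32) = 4.53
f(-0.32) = -3.56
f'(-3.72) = 269.84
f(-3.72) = -340.28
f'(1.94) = 81.45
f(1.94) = 55.51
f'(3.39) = 237.32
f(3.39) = 276.56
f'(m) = 19.8*m^2 + 1.96*m + 3.13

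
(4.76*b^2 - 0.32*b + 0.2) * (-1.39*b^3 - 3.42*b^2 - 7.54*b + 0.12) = -6.6164*b^5 - 15.8344*b^4 - 35.074*b^3 + 2.3*b^2 - 1.5464*b + 0.024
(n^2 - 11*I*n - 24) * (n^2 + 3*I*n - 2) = n^4 - 8*I*n^3 + 7*n^2 - 50*I*n + 48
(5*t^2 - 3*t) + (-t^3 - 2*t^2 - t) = -t^3 + 3*t^2 - 4*t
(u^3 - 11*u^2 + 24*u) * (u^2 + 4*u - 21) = u^5 - 7*u^4 - 41*u^3 + 327*u^2 - 504*u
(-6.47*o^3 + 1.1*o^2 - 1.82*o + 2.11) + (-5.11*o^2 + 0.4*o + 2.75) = -6.47*o^3 - 4.01*o^2 - 1.42*o + 4.86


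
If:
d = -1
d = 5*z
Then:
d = -1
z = -1/5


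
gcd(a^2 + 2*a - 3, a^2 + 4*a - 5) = a - 1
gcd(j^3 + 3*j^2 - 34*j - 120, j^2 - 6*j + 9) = 1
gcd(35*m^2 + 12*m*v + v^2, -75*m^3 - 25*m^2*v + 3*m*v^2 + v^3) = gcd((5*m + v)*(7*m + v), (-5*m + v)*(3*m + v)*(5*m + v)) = 5*m + v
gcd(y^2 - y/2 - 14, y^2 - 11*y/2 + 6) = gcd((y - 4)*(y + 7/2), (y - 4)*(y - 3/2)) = y - 4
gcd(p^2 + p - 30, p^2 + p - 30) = p^2 + p - 30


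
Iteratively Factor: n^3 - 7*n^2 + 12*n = (n - 3)*(n^2 - 4*n) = (n - 4)*(n - 3)*(n)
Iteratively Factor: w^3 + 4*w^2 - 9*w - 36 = (w + 3)*(w^2 + w - 12) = (w + 3)*(w + 4)*(w - 3)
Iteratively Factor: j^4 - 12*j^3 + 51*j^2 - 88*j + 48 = (j - 4)*(j^3 - 8*j^2 + 19*j - 12) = (j - 4)*(j - 3)*(j^2 - 5*j + 4) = (j - 4)*(j - 3)*(j - 1)*(j - 4)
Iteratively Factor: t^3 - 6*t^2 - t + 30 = (t - 3)*(t^2 - 3*t - 10) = (t - 3)*(t + 2)*(t - 5)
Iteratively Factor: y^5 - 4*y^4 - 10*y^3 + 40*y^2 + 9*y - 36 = (y + 3)*(y^4 - 7*y^3 + 11*y^2 + 7*y - 12) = (y - 1)*(y + 3)*(y^3 - 6*y^2 + 5*y + 12) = (y - 3)*(y - 1)*(y + 3)*(y^2 - 3*y - 4) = (y - 3)*(y - 1)*(y + 1)*(y + 3)*(y - 4)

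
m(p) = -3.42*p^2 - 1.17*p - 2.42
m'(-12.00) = 80.91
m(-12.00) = -480.86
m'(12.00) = -83.25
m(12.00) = -508.94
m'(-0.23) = 0.40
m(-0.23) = -2.33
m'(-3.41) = 22.15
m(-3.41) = -38.20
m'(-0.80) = 4.30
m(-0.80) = -3.67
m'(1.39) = -10.68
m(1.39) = -10.65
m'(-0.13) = -0.28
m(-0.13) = -2.33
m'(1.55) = -11.77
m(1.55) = -12.45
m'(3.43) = -24.63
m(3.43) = -46.67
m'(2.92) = -21.14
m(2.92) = -35.00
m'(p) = -6.84*p - 1.17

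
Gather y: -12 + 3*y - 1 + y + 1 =4*y - 12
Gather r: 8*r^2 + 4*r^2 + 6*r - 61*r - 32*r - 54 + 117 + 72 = 12*r^2 - 87*r + 135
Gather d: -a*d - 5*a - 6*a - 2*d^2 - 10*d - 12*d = -11*a - 2*d^2 + d*(-a - 22)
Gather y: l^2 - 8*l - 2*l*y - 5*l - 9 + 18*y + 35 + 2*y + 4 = l^2 - 13*l + y*(20 - 2*l) + 30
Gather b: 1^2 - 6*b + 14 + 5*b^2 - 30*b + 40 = 5*b^2 - 36*b + 55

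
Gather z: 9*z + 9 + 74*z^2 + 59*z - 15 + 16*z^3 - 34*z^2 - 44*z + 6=16*z^3 + 40*z^2 + 24*z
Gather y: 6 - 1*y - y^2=-y^2 - y + 6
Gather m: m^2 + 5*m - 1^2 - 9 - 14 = m^2 + 5*m - 24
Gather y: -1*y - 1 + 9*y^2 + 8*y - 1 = 9*y^2 + 7*y - 2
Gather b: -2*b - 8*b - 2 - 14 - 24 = -10*b - 40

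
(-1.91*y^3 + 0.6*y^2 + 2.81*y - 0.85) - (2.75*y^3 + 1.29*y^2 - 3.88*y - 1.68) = -4.66*y^3 - 0.69*y^2 + 6.69*y + 0.83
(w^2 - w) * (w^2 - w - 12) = w^4 - 2*w^3 - 11*w^2 + 12*w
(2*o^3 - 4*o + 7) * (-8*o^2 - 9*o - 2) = -16*o^5 - 18*o^4 + 28*o^3 - 20*o^2 - 55*o - 14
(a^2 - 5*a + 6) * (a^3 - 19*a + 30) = a^5 - 5*a^4 - 13*a^3 + 125*a^2 - 264*a + 180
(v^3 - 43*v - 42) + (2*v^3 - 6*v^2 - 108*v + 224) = 3*v^3 - 6*v^2 - 151*v + 182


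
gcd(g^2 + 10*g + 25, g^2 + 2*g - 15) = g + 5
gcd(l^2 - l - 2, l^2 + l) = l + 1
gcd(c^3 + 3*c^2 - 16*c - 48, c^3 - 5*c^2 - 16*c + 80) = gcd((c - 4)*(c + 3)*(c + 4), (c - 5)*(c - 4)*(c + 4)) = c^2 - 16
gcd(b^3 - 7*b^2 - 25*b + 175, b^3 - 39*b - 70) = b^2 - 2*b - 35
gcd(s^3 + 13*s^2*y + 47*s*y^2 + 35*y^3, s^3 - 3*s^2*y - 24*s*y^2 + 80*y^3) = s + 5*y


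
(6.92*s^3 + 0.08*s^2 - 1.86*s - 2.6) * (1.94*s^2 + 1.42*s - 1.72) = 13.4248*s^5 + 9.9816*s^4 - 15.3972*s^3 - 7.8228*s^2 - 0.492799999999999*s + 4.472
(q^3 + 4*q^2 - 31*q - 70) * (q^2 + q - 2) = q^5 + 5*q^4 - 29*q^3 - 109*q^2 - 8*q + 140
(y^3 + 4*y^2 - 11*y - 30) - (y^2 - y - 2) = y^3 + 3*y^2 - 10*y - 28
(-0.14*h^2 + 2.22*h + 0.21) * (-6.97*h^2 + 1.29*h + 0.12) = 0.9758*h^4 - 15.654*h^3 + 1.3833*h^2 + 0.5373*h + 0.0252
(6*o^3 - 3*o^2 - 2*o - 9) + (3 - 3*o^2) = 6*o^3 - 6*o^2 - 2*o - 6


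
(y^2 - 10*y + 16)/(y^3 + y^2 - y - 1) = (y^2 - 10*y + 16)/(y^3 + y^2 - y - 1)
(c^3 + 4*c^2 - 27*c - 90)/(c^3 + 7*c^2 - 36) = (c - 5)/(c - 2)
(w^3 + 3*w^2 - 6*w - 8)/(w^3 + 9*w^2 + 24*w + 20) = (w^3 + 3*w^2 - 6*w - 8)/(w^3 + 9*w^2 + 24*w + 20)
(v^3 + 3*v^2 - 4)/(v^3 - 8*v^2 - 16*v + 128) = (v^3 + 3*v^2 - 4)/(v^3 - 8*v^2 - 16*v + 128)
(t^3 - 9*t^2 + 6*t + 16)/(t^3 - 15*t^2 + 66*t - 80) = (t + 1)/(t - 5)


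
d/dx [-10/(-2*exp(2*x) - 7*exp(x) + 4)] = (-40*exp(x) - 70)*exp(x)/(2*exp(2*x) + 7*exp(x) - 4)^2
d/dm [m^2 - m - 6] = 2*m - 1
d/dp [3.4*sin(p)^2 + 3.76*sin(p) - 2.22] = (6.8*sin(p) + 3.76)*cos(p)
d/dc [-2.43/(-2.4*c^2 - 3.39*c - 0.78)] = (-11.664*c - 8.2377)/(2.4*c^2 + 3.39*c + 0.78)^2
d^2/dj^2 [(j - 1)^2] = 2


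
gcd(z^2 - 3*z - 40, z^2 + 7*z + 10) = z + 5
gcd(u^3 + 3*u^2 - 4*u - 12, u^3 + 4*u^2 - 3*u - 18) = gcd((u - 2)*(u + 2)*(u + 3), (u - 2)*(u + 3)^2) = u^2 + u - 6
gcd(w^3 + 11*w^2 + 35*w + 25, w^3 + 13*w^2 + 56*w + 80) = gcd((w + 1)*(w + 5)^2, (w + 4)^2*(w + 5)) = w + 5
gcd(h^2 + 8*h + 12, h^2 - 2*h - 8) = h + 2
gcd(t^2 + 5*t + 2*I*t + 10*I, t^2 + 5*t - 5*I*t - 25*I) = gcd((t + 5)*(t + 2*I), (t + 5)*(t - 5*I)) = t + 5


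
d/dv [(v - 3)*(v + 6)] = 2*v + 3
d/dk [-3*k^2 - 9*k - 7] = -6*k - 9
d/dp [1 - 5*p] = -5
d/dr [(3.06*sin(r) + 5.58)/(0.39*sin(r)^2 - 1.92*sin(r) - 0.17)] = (-1.1934*sin(r)^2 - 4.3524*sin(r) + 10.1934)*cos(r)/(0.1521*sin(r)^4 - 1.4976*sin(r)^3 + 3.5538*sin(r)^2 + 0.6528*sin(r) + 0.0289)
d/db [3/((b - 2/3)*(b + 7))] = 9*(-6*b - 19)/(9*b^4 + 114*b^3 + 277*b^2 - 532*b + 196)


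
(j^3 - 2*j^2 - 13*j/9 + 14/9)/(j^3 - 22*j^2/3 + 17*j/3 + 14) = (j - 2/3)/(j - 6)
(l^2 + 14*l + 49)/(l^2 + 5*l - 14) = (l + 7)/(l - 2)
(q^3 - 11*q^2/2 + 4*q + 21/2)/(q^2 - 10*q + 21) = (2*q^2 - 5*q - 7)/(2*(q - 7))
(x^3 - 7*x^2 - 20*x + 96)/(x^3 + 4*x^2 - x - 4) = (x^2 - 11*x + 24)/(x^2 - 1)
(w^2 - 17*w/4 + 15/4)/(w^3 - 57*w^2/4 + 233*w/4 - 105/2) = (w - 3)/(w^2 - 13*w + 42)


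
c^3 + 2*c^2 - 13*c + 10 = (c - 2)*(c - 1)*(c + 5)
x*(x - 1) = x^2 - x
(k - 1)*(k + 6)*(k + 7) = k^3 + 12*k^2 + 29*k - 42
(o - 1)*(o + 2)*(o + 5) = o^3 + 6*o^2 + 3*o - 10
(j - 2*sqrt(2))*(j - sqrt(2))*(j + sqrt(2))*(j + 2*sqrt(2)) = j^4 - 10*j^2 + 16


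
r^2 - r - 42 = (r - 7)*(r + 6)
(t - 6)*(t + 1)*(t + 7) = t^3 + 2*t^2 - 41*t - 42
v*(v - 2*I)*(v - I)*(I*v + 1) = I*v^4 + 4*v^3 - 5*I*v^2 - 2*v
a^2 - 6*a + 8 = (a - 4)*(a - 2)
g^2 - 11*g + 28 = (g - 7)*(g - 4)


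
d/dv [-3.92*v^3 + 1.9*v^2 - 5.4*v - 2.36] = -11.76*v^2 + 3.8*v - 5.4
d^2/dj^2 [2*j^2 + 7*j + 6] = 4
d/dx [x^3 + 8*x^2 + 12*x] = 3*x^2 + 16*x + 12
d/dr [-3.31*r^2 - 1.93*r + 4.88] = -6.62*r - 1.93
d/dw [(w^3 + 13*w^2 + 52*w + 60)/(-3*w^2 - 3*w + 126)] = (-w^4 - 2*w^3 + 165*w^2 + 1212*w + 2244)/(3*(w^4 + 2*w^3 - 83*w^2 - 84*w + 1764))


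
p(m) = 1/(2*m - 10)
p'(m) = -2/(2*m - 10)^2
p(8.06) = 0.16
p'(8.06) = -0.05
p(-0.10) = -0.10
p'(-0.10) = -0.02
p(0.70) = -0.12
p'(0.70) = -0.03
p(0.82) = -0.12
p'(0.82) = -0.03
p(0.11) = -0.10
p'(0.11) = -0.02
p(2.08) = -0.17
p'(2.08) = -0.06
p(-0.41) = -0.09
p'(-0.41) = -0.02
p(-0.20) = -0.10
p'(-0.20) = -0.02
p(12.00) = 0.07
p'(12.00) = -0.01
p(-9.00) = -0.04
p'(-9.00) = 0.00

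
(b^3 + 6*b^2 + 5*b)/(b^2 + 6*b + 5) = b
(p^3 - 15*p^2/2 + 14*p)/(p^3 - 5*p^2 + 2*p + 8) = p*(2*p - 7)/(2*(p^2 - p - 2))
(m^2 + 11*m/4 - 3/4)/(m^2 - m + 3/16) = 4*(m + 3)/(4*m - 3)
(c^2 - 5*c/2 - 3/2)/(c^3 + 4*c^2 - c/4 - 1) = 2*(c - 3)/(2*c^2 + 7*c - 4)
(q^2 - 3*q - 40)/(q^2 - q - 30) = (q - 8)/(q - 6)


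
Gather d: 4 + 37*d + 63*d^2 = 63*d^2 + 37*d + 4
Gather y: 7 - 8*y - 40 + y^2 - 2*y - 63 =y^2 - 10*y - 96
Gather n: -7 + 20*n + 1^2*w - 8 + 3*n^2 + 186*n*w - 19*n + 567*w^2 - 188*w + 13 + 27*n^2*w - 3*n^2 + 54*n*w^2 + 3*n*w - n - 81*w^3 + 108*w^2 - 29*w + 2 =27*n^2*w + n*(54*w^2 + 189*w) - 81*w^3 + 675*w^2 - 216*w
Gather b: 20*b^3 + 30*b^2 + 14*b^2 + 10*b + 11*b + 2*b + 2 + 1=20*b^3 + 44*b^2 + 23*b + 3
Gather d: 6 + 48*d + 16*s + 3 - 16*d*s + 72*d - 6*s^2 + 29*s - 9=d*(120 - 16*s) - 6*s^2 + 45*s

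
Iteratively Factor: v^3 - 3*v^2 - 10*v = (v + 2)*(v^2 - 5*v) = (v - 5)*(v + 2)*(v)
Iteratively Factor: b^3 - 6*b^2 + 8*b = (b - 2)*(b^2 - 4*b) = (b - 4)*(b - 2)*(b)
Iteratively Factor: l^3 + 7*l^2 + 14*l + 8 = (l + 4)*(l^2 + 3*l + 2) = (l + 1)*(l + 4)*(l + 2)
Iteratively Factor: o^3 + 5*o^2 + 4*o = (o)*(o^2 + 5*o + 4) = o*(o + 4)*(o + 1)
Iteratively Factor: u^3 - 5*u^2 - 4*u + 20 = (u - 5)*(u^2 - 4) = (u - 5)*(u + 2)*(u - 2)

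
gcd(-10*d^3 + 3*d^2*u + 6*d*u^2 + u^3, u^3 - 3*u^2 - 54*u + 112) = 1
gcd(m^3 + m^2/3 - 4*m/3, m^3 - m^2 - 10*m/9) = m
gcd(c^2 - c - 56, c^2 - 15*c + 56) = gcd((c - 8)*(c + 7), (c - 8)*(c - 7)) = c - 8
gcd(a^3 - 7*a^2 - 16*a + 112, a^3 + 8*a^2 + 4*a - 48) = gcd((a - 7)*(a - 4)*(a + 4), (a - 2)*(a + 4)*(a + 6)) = a + 4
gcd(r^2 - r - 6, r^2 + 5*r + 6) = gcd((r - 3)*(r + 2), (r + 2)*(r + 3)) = r + 2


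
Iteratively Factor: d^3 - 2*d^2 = (d)*(d^2 - 2*d) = d^2*(d - 2)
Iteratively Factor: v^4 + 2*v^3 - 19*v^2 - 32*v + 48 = (v + 4)*(v^3 - 2*v^2 - 11*v + 12) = (v - 4)*(v + 4)*(v^2 + 2*v - 3) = (v - 4)*(v - 1)*(v + 4)*(v + 3)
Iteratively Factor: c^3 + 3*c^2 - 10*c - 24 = (c + 4)*(c^2 - c - 6) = (c - 3)*(c + 4)*(c + 2)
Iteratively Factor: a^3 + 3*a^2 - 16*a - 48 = (a - 4)*(a^2 + 7*a + 12) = (a - 4)*(a + 4)*(a + 3)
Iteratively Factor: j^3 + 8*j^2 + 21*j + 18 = (j + 3)*(j^2 + 5*j + 6) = (j + 3)^2*(j + 2)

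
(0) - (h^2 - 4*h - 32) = -h^2 + 4*h + 32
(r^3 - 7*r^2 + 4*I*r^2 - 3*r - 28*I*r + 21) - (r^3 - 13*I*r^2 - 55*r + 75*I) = -7*r^2 + 17*I*r^2 + 52*r - 28*I*r + 21 - 75*I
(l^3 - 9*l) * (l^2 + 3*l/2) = l^5 + 3*l^4/2 - 9*l^3 - 27*l^2/2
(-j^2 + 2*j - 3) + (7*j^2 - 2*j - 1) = 6*j^2 - 4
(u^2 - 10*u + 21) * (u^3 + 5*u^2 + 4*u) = u^5 - 5*u^4 - 25*u^3 + 65*u^2 + 84*u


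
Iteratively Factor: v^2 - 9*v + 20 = (v - 5)*(v - 4)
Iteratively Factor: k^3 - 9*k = (k)*(k^2 - 9) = k*(k + 3)*(k - 3)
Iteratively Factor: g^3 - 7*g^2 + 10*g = (g - 2)*(g^2 - 5*g) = (g - 5)*(g - 2)*(g)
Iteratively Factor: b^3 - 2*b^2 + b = (b - 1)*(b^2 - b) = b*(b - 1)*(b - 1)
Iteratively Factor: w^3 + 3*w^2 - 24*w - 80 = (w + 4)*(w^2 - w - 20) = (w - 5)*(w + 4)*(w + 4)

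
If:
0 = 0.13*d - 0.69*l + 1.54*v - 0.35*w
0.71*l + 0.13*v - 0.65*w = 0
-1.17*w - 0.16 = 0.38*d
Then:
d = -3.07894736842105*w - 0.421052631578947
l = 0.763642793908955*w - 0.00601452918069834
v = 0.829335510189556*w + 0.0328485824484294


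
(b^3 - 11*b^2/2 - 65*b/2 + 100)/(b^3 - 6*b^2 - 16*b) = (2*b^2 + 5*b - 25)/(2*b*(b + 2))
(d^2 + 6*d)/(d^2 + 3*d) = (d + 6)/(d + 3)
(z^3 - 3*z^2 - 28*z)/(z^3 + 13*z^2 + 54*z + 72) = z*(z - 7)/(z^2 + 9*z + 18)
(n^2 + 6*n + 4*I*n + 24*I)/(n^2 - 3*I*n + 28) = (n + 6)/(n - 7*I)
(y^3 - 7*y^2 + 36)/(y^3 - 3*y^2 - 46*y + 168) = (y^2 - y - 6)/(y^2 + 3*y - 28)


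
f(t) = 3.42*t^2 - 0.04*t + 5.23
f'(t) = 6.84*t - 0.04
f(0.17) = 5.32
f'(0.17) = 1.12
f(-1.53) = 13.30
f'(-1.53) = -10.51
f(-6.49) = 149.54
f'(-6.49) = -44.43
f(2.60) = 28.25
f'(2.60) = 17.74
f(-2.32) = 23.73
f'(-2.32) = -15.91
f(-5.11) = 94.74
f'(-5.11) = -34.99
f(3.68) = 51.40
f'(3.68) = 25.13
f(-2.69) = 30.09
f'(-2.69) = -18.44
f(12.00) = 497.23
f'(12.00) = 82.04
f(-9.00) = 282.61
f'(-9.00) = -61.60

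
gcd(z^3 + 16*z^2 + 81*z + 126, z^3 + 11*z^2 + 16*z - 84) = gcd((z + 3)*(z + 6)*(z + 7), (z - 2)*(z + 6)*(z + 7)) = z^2 + 13*z + 42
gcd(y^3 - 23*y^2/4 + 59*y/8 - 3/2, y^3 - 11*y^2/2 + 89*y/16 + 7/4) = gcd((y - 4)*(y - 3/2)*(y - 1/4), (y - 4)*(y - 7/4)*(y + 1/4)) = y - 4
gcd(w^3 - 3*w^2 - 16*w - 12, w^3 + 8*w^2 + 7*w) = w + 1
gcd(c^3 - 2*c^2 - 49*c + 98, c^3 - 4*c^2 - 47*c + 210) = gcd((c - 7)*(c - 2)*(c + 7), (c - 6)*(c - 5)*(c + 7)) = c + 7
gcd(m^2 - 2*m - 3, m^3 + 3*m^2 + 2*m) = m + 1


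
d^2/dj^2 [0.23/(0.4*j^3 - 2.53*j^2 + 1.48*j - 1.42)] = ((1.1638 - 0.552*j)*(0.4*j^3 - 2.53*j^2 + 1.48*j - 1.42) + 0.23*(1.2*j^2 - 5.06*j + 1.48)*(2.4*j^2 - 10.12*j + 2.96))/(0.4*j^3 - 2.53*j^2 + 1.48*j - 1.42)^3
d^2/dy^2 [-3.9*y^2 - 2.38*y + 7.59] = -7.80000000000000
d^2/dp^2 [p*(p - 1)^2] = 6*p - 4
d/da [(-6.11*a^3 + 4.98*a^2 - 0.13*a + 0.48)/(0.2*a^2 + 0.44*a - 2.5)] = (-1.222*a^4 - 5.3768*a^3 + 48.0422*a^2 - 25.092*a + 0.1138)/(0.04*a^4 + 0.176*a^3 - 0.8064*a^2 - 2.2*a + 6.25)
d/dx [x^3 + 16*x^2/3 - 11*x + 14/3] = 3*x^2 + 32*x/3 - 11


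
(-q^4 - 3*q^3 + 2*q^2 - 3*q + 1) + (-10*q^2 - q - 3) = -q^4 - 3*q^3 - 8*q^2 - 4*q - 2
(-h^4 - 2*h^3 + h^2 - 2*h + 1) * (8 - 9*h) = 9*h^5 + 10*h^4 - 25*h^3 + 26*h^2 - 25*h + 8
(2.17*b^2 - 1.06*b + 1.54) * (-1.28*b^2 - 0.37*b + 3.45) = -2.7776*b^4 + 0.5539*b^3 + 5.9075*b^2 - 4.2268*b + 5.313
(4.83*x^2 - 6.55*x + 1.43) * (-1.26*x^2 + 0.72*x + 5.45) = -6.0858*x^4 + 11.7306*x^3 + 19.8057*x^2 - 34.6679*x + 7.7935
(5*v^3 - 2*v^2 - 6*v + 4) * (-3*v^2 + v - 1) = -15*v^5 + 11*v^4 + 11*v^3 - 16*v^2 + 10*v - 4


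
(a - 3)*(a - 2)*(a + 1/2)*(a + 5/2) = a^4 - 2*a^3 - 31*a^2/4 + 47*a/4 + 15/2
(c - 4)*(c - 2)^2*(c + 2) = c^4 - 6*c^3 + 4*c^2 + 24*c - 32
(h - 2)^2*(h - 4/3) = h^3 - 16*h^2/3 + 28*h/3 - 16/3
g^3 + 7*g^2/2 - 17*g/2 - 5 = (g - 2)*(g + 1/2)*(g + 5)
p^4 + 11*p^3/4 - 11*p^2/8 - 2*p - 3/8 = (p - 1)*(p + 1/4)*(p + 1/2)*(p + 3)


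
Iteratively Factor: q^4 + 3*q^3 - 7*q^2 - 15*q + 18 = (q - 1)*(q^3 + 4*q^2 - 3*q - 18) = (q - 2)*(q - 1)*(q^2 + 6*q + 9) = (q - 2)*(q - 1)*(q + 3)*(q + 3)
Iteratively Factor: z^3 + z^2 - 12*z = (z)*(z^2 + z - 12) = z*(z - 3)*(z + 4)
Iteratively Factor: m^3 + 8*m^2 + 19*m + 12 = (m + 1)*(m^2 + 7*m + 12) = (m + 1)*(m + 4)*(m + 3)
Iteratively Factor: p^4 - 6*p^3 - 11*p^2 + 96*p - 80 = (p - 4)*(p^3 - 2*p^2 - 19*p + 20) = (p - 4)*(p + 4)*(p^2 - 6*p + 5) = (p - 5)*(p - 4)*(p + 4)*(p - 1)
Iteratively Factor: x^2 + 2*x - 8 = (x + 4)*(x - 2)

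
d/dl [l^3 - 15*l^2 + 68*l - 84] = 3*l^2 - 30*l + 68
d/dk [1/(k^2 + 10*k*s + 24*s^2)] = 2*(-k - 5*s)/(k^2 + 10*k*s + 24*s^2)^2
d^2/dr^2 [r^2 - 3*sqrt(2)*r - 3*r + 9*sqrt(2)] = 2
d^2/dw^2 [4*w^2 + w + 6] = 8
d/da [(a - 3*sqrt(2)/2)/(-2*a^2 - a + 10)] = (-2*a^2 - a + (2*a - 3*sqrt(2))*(4*a + 1)/2 + 10)/(2*a^2 + a - 10)^2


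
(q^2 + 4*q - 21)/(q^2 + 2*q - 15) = (q + 7)/(q + 5)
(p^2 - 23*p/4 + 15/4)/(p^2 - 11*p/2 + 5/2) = (4*p - 3)/(2*(2*p - 1))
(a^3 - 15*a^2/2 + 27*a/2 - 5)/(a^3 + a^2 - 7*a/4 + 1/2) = 2*(a^2 - 7*a + 10)/(2*a^2 + 3*a - 2)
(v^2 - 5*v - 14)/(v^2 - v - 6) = (v - 7)/(v - 3)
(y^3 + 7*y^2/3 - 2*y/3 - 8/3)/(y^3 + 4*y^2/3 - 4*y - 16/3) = (y - 1)/(y - 2)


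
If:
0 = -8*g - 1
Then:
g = -1/8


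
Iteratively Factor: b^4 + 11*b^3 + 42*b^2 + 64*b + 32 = (b + 4)*(b^3 + 7*b^2 + 14*b + 8) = (b + 4)^2*(b^2 + 3*b + 2) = (b + 1)*(b + 4)^2*(b + 2)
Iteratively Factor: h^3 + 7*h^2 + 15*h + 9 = (h + 3)*(h^2 + 4*h + 3) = (h + 1)*(h + 3)*(h + 3)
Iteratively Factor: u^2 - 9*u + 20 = (u - 5)*(u - 4)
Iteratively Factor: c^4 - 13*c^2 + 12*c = (c - 1)*(c^3 + c^2 - 12*c) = c*(c - 1)*(c^2 + c - 12) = c*(c - 1)*(c + 4)*(c - 3)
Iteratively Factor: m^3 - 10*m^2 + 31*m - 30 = (m - 3)*(m^2 - 7*m + 10) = (m - 5)*(m - 3)*(m - 2)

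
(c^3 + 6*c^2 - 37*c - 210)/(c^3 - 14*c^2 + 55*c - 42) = (c^2 + 12*c + 35)/(c^2 - 8*c + 7)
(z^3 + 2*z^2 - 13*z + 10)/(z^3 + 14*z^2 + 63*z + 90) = (z^2 - 3*z + 2)/(z^2 + 9*z + 18)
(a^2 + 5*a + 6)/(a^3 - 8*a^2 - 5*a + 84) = (a + 2)/(a^2 - 11*a + 28)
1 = 1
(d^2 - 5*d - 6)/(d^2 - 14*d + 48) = (d + 1)/(d - 8)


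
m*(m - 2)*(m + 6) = m^3 + 4*m^2 - 12*m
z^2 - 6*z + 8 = (z - 4)*(z - 2)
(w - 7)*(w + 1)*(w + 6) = w^3 - 43*w - 42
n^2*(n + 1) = n^3 + n^2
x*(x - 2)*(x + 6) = x^3 + 4*x^2 - 12*x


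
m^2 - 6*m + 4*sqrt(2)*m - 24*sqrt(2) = (m - 6)*(m + 4*sqrt(2))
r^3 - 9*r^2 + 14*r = r*(r - 7)*(r - 2)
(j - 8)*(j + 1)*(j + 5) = j^3 - 2*j^2 - 43*j - 40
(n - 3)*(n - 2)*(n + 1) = n^3 - 4*n^2 + n + 6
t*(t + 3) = t^2 + 3*t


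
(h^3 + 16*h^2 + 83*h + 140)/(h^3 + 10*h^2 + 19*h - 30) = (h^2 + 11*h + 28)/(h^2 + 5*h - 6)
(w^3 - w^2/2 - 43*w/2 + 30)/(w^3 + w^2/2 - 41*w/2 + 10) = (2*w - 3)/(2*w - 1)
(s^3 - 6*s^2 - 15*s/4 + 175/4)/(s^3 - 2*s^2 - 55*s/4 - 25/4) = (2*s - 7)/(2*s + 1)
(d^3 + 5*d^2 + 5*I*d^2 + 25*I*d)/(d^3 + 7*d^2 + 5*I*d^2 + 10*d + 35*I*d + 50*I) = d/(d + 2)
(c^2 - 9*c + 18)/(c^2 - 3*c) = (c - 6)/c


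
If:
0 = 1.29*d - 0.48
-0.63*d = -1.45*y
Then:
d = 0.37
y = 0.16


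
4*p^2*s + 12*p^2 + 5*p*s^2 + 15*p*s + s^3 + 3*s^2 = (p + s)*(4*p + s)*(s + 3)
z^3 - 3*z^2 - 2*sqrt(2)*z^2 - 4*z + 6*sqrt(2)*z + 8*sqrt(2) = (z - 4)*(z + 1)*(z - 2*sqrt(2))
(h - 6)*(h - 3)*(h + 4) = h^3 - 5*h^2 - 18*h + 72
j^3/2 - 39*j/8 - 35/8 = (j/2 + 1/2)*(j - 7/2)*(j + 5/2)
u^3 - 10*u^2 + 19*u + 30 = (u - 6)*(u - 5)*(u + 1)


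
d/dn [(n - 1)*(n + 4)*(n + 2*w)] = 3*n^2 + 4*n*w + 6*n + 6*w - 4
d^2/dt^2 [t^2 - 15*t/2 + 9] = 2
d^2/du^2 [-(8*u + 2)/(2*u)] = -2/u^3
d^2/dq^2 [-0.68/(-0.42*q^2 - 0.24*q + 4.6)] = (-0.239904*q^2 - 0.137088*q + 0.68*(0.84*q + 0.24)*(1.68*q + 0.48) + 2.62752)/(0.42*q^2 + 0.24*q - 4.6)^3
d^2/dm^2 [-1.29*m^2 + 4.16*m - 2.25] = -2.58000000000000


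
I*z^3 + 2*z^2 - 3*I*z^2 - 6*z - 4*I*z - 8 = (z - 4)*(z - 2*I)*(I*z + I)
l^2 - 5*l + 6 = (l - 3)*(l - 2)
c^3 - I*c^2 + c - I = (c - I)^2*(c + I)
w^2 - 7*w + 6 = (w - 6)*(w - 1)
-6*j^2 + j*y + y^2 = (-2*j + y)*(3*j + y)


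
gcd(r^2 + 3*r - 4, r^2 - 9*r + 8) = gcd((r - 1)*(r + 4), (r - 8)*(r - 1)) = r - 1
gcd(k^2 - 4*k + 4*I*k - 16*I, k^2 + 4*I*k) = k + 4*I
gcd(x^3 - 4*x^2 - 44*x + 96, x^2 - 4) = x - 2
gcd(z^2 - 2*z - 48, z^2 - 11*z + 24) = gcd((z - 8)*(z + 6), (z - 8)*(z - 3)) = z - 8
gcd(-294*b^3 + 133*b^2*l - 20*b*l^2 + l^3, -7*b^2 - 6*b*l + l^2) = 7*b - l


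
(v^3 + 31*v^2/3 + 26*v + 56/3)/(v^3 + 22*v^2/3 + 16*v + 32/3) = (v + 7)/(v + 4)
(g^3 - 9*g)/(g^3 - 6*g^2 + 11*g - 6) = g*(g + 3)/(g^2 - 3*g + 2)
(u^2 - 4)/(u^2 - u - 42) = (4 - u^2)/(-u^2 + u + 42)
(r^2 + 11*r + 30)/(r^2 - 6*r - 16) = (r^2 + 11*r + 30)/(r^2 - 6*r - 16)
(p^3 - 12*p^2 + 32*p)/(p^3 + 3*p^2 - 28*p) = (p - 8)/(p + 7)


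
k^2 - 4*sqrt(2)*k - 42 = (k - 7*sqrt(2))*(k + 3*sqrt(2))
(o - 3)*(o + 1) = o^2 - 2*o - 3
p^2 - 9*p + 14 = (p - 7)*(p - 2)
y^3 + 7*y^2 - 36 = (y - 2)*(y + 3)*(y + 6)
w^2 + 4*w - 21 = (w - 3)*(w + 7)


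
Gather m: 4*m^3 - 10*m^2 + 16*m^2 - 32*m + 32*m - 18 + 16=4*m^3 + 6*m^2 - 2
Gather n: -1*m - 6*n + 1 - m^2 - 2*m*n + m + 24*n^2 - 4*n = -m^2 + 24*n^2 + n*(-2*m - 10) + 1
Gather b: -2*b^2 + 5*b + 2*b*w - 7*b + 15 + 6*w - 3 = -2*b^2 + b*(2*w - 2) + 6*w + 12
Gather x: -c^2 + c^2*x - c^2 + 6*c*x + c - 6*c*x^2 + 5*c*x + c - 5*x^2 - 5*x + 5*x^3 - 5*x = -2*c^2 + 2*c + 5*x^3 + x^2*(-6*c - 5) + x*(c^2 + 11*c - 10)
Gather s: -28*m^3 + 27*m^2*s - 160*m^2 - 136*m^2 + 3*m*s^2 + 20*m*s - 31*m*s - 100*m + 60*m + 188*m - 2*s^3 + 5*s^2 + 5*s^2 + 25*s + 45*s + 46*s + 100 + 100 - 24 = -28*m^3 - 296*m^2 + 148*m - 2*s^3 + s^2*(3*m + 10) + s*(27*m^2 - 11*m + 116) + 176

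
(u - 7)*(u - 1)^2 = u^3 - 9*u^2 + 15*u - 7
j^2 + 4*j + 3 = (j + 1)*(j + 3)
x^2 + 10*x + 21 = (x + 3)*(x + 7)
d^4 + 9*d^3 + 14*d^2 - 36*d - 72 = (d - 2)*(d + 2)*(d + 3)*(d + 6)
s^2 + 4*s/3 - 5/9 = (s - 1/3)*(s + 5/3)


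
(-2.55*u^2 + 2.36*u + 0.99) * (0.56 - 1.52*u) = 3.876*u^3 - 5.0152*u^2 - 0.1832*u + 0.5544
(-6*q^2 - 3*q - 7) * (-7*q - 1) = 42*q^3 + 27*q^2 + 52*q + 7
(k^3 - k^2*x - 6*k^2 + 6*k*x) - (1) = k^3 - k^2*x - 6*k^2 + 6*k*x - 1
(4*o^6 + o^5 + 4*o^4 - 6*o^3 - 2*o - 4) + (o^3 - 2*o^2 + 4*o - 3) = 4*o^6 + o^5 + 4*o^4 - 5*o^3 - 2*o^2 + 2*o - 7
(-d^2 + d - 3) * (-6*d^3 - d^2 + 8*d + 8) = 6*d^5 - 5*d^4 + 9*d^3 + 3*d^2 - 16*d - 24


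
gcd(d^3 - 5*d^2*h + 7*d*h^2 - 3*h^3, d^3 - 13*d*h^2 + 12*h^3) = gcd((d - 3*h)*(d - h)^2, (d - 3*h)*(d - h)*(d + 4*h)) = d^2 - 4*d*h + 3*h^2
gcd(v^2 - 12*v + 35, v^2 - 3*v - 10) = v - 5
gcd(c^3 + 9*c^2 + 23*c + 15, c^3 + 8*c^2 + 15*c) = c^2 + 8*c + 15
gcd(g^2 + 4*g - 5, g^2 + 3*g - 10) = g + 5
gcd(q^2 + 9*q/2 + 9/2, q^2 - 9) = q + 3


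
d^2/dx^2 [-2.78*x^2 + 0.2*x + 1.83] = -5.56000000000000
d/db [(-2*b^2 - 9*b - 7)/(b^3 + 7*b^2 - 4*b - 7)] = (2*b^4 + 18*b^3 + 92*b^2 + 126*b + 35)/(b^6 + 14*b^5 + 41*b^4 - 70*b^3 - 82*b^2 + 56*b + 49)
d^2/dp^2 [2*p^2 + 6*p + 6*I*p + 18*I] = 4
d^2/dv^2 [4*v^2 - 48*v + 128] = 8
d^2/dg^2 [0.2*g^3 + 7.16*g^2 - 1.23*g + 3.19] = 1.2*g + 14.32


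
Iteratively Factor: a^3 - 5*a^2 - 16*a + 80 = (a + 4)*(a^2 - 9*a + 20) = (a - 4)*(a + 4)*(a - 5)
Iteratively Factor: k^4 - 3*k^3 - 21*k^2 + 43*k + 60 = (k - 5)*(k^3 + 2*k^2 - 11*k - 12) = (k - 5)*(k + 4)*(k^2 - 2*k - 3) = (k - 5)*(k + 1)*(k + 4)*(k - 3)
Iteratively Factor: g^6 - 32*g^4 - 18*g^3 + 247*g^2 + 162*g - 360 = (g - 1)*(g^5 + g^4 - 31*g^3 - 49*g^2 + 198*g + 360) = (g - 1)*(g + 3)*(g^4 - 2*g^3 - 25*g^2 + 26*g + 120) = (g - 1)*(g + 2)*(g + 3)*(g^3 - 4*g^2 - 17*g + 60) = (g - 1)*(g + 2)*(g + 3)*(g + 4)*(g^2 - 8*g + 15) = (g - 5)*(g - 1)*(g + 2)*(g + 3)*(g + 4)*(g - 3)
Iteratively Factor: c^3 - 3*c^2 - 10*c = (c - 5)*(c^2 + 2*c) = (c - 5)*(c + 2)*(c)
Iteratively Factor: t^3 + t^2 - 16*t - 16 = (t - 4)*(t^2 + 5*t + 4) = (t - 4)*(t + 4)*(t + 1)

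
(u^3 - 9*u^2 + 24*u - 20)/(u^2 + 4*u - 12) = (u^2 - 7*u + 10)/(u + 6)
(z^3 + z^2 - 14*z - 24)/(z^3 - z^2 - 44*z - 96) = (z^2 - 2*z - 8)/(z^2 - 4*z - 32)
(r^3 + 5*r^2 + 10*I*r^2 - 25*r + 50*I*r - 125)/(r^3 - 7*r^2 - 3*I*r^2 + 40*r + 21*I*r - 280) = (r^2 + 5*r*(1 + I) + 25*I)/(r^2 - r*(7 + 8*I) + 56*I)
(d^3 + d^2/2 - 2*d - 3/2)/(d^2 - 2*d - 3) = (2*d^2 - d - 3)/(2*(d - 3))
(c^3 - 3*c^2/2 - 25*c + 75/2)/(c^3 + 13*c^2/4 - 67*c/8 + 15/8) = 4*(c - 5)/(4*c - 1)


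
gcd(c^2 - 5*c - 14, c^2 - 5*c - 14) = c^2 - 5*c - 14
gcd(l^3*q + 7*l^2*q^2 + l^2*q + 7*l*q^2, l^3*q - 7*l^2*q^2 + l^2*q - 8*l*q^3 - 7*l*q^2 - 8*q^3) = l*q + q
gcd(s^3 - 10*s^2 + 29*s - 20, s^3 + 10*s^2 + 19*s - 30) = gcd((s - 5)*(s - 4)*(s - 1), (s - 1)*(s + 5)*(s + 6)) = s - 1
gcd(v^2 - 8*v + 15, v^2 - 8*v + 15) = v^2 - 8*v + 15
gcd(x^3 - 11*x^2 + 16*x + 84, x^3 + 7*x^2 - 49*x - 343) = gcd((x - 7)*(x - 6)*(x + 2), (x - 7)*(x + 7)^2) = x - 7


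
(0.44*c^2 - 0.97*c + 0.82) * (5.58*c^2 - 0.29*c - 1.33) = 2.4552*c^4 - 5.5402*c^3 + 4.2717*c^2 + 1.0523*c - 1.0906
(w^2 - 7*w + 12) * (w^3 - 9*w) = w^5 - 7*w^4 + 3*w^3 + 63*w^2 - 108*w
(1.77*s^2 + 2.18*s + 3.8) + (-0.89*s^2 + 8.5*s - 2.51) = 0.88*s^2 + 10.68*s + 1.29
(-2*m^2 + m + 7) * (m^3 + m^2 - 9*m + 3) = -2*m^5 - m^4 + 26*m^3 - 8*m^2 - 60*m + 21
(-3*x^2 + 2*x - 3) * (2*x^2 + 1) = -6*x^4 + 4*x^3 - 9*x^2 + 2*x - 3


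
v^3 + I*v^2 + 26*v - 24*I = (v - 4*I)*(v - I)*(v + 6*I)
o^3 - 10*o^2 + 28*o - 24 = (o - 6)*(o - 2)^2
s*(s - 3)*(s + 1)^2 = s^4 - s^3 - 5*s^2 - 3*s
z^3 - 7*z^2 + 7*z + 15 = (z - 5)*(z - 3)*(z + 1)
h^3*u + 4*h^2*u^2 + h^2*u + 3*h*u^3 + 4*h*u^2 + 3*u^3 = (h + u)*(h + 3*u)*(h*u + u)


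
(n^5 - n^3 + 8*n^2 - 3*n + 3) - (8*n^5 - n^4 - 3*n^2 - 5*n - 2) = -7*n^5 + n^4 - n^3 + 11*n^2 + 2*n + 5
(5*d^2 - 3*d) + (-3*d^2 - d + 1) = 2*d^2 - 4*d + 1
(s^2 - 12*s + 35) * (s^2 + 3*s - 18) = s^4 - 9*s^3 - 19*s^2 + 321*s - 630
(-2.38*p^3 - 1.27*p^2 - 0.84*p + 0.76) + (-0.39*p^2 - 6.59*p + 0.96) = -2.38*p^3 - 1.66*p^2 - 7.43*p + 1.72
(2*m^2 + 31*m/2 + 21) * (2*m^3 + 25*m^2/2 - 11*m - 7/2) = 4*m^5 + 56*m^4 + 855*m^3/4 + 85*m^2 - 1141*m/4 - 147/2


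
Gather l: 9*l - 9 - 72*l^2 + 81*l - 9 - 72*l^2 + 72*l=-144*l^2 + 162*l - 18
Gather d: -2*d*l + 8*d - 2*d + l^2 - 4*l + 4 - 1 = d*(6 - 2*l) + l^2 - 4*l + 3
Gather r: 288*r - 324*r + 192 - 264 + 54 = -36*r - 18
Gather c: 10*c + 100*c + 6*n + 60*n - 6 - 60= 110*c + 66*n - 66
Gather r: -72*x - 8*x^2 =-8*x^2 - 72*x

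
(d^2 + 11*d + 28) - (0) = d^2 + 11*d + 28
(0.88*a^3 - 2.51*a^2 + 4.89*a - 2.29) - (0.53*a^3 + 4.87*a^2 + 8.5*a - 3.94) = 0.35*a^3 - 7.38*a^2 - 3.61*a + 1.65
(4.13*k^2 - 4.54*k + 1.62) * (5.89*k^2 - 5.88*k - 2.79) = 24.3257*k^4 - 51.025*k^3 + 24.7143*k^2 + 3.141*k - 4.5198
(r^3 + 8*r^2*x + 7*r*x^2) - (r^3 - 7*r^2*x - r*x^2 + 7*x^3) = 15*r^2*x + 8*r*x^2 - 7*x^3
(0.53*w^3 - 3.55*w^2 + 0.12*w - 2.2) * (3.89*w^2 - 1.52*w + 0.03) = 2.0617*w^5 - 14.6151*w^4 + 5.8787*w^3 - 8.8469*w^2 + 3.3476*w - 0.066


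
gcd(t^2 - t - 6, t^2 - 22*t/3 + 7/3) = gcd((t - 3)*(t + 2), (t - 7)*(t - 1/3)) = 1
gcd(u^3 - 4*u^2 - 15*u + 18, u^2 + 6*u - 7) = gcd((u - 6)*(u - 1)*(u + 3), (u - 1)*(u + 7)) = u - 1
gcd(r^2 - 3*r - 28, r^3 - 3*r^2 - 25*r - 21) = r - 7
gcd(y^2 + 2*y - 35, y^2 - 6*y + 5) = y - 5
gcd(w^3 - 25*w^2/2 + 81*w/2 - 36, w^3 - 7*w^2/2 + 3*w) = w - 3/2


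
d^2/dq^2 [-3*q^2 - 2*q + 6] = -6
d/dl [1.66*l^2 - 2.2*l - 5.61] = 3.32*l - 2.2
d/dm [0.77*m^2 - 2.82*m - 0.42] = 1.54*m - 2.82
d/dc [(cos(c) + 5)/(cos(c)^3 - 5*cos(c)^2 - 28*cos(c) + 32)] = (-97*cos(c)/2 + 5*cos(2*c) + cos(3*c)/2 - 167)*sin(c)/(cos(c)^3 - 5*cos(c)^2 - 28*cos(c) + 32)^2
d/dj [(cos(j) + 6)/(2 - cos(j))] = -8*sin(j)/(cos(j) - 2)^2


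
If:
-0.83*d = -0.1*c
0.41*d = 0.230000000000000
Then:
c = 4.66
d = 0.56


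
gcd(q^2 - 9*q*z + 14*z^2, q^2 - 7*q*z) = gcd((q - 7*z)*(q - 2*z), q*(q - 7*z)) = -q + 7*z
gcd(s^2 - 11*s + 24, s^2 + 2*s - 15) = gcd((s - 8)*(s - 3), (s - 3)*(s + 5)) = s - 3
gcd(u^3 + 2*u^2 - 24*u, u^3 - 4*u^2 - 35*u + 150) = u + 6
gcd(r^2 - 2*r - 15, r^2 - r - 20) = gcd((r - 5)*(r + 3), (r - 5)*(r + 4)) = r - 5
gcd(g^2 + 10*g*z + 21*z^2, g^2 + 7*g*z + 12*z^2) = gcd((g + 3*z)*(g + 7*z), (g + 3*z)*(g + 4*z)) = g + 3*z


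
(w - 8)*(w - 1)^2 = w^3 - 10*w^2 + 17*w - 8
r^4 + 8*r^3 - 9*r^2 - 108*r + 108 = (r - 3)*(r - 1)*(r + 6)^2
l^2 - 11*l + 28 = (l - 7)*(l - 4)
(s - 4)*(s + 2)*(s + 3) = s^3 + s^2 - 14*s - 24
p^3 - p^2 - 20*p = p*(p - 5)*(p + 4)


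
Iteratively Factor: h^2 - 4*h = (h)*(h - 4)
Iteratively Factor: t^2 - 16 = (t - 4)*(t + 4)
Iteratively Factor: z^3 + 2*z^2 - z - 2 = (z + 1)*(z^2 + z - 2) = (z + 1)*(z + 2)*(z - 1)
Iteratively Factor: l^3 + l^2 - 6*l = (l - 2)*(l^2 + 3*l) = l*(l - 2)*(l + 3)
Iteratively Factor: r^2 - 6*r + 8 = (r - 2)*(r - 4)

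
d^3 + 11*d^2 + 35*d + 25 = (d + 1)*(d + 5)^2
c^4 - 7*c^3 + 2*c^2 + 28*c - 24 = (c - 6)*(c - 2)*(c - 1)*(c + 2)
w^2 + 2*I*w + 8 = (w - 2*I)*(w + 4*I)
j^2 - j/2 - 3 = (j - 2)*(j + 3/2)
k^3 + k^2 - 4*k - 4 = (k - 2)*(k + 1)*(k + 2)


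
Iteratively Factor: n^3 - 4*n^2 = (n)*(n^2 - 4*n) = n*(n - 4)*(n)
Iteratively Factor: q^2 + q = (q)*(q + 1)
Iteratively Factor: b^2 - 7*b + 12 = (b - 3)*(b - 4)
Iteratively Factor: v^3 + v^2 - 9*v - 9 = (v - 3)*(v^2 + 4*v + 3) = (v - 3)*(v + 3)*(v + 1)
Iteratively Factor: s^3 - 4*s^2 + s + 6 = (s + 1)*(s^2 - 5*s + 6) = (s - 2)*(s + 1)*(s - 3)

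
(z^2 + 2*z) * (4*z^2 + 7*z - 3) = 4*z^4 + 15*z^3 + 11*z^2 - 6*z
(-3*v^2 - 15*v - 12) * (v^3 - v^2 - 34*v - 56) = -3*v^5 - 12*v^4 + 105*v^3 + 690*v^2 + 1248*v + 672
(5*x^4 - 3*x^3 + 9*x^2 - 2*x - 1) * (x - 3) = 5*x^5 - 18*x^4 + 18*x^3 - 29*x^2 + 5*x + 3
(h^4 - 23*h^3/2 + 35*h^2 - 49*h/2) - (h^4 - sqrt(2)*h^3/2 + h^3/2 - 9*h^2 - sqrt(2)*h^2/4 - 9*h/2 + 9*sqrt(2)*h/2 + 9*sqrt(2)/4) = -12*h^3 + sqrt(2)*h^3/2 + sqrt(2)*h^2/4 + 44*h^2 - 20*h - 9*sqrt(2)*h/2 - 9*sqrt(2)/4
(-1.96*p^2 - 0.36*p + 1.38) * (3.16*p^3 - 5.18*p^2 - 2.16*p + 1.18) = -6.1936*p^5 + 9.0152*p^4 + 10.4592*p^3 - 8.6836*p^2 - 3.4056*p + 1.6284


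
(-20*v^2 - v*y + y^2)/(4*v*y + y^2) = (-5*v + y)/y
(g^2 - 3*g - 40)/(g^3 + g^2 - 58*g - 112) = (g + 5)/(g^2 + 9*g + 14)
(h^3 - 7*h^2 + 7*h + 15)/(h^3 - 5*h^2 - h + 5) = (h - 3)/(h - 1)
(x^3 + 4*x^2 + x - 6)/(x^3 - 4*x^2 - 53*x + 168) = (x^3 + 4*x^2 + x - 6)/(x^3 - 4*x^2 - 53*x + 168)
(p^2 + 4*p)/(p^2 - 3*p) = (p + 4)/(p - 3)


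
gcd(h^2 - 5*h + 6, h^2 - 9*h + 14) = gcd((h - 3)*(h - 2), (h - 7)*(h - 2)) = h - 2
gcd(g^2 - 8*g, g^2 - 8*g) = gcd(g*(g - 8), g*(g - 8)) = g^2 - 8*g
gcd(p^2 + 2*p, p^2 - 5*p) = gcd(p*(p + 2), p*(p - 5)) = p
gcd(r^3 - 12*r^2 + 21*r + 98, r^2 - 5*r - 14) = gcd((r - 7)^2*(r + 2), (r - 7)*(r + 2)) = r^2 - 5*r - 14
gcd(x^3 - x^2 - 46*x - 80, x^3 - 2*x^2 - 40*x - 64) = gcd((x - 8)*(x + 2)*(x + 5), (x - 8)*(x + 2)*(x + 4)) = x^2 - 6*x - 16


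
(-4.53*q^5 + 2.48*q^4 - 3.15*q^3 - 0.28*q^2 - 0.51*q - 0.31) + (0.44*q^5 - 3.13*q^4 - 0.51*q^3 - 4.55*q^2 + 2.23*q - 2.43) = -4.09*q^5 - 0.65*q^4 - 3.66*q^3 - 4.83*q^2 + 1.72*q - 2.74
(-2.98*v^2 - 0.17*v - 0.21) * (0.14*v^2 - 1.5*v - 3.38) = -0.4172*v^4 + 4.4462*v^3 + 10.298*v^2 + 0.8896*v + 0.7098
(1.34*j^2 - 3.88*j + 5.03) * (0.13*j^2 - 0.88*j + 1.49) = 0.1742*j^4 - 1.6836*j^3 + 6.0649*j^2 - 10.2076*j + 7.4947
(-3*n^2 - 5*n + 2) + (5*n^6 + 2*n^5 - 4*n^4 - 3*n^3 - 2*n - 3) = 5*n^6 + 2*n^5 - 4*n^4 - 3*n^3 - 3*n^2 - 7*n - 1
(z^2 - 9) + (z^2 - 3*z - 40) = 2*z^2 - 3*z - 49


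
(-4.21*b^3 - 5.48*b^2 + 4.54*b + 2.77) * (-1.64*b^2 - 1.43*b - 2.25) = 6.9044*b^5 + 15.0075*b^4 + 9.8633*b^3 + 1.295*b^2 - 14.1761*b - 6.2325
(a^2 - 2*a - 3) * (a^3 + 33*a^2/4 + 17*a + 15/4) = a^5 + 25*a^4/4 - 5*a^3/2 - 55*a^2 - 117*a/2 - 45/4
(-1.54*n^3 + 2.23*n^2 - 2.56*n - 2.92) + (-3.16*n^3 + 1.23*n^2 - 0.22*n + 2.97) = -4.7*n^3 + 3.46*n^2 - 2.78*n + 0.0500000000000003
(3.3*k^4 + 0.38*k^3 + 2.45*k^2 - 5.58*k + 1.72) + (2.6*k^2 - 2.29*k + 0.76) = 3.3*k^4 + 0.38*k^3 + 5.05*k^2 - 7.87*k + 2.48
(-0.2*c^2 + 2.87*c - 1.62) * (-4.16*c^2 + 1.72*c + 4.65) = 0.832*c^4 - 12.2832*c^3 + 10.7456*c^2 + 10.5591*c - 7.533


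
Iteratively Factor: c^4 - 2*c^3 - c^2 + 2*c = (c - 2)*(c^3 - c) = c*(c - 2)*(c^2 - 1) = c*(c - 2)*(c + 1)*(c - 1)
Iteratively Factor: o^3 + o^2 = (o)*(o^2 + o) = o*(o + 1)*(o)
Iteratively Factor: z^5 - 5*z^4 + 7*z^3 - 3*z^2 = (z - 1)*(z^4 - 4*z^3 + 3*z^2) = z*(z - 1)*(z^3 - 4*z^2 + 3*z) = z*(z - 3)*(z - 1)*(z^2 - z) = z^2*(z - 3)*(z - 1)*(z - 1)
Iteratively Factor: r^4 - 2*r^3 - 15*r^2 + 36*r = (r)*(r^3 - 2*r^2 - 15*r + 36) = r*(r - 3)*(r^2 + r - 12) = r*(r - 3)^2*(r + 4)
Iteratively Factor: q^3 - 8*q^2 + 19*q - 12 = (q - 3)*(q^2 - 5*q + 4) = (q - 4)*(q - 3)*(q - 1)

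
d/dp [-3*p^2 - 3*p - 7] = -6*p - 3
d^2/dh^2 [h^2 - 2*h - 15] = 2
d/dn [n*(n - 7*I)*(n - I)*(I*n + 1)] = 4*I*n^3 + 27*n^2 - 30*I*n - 7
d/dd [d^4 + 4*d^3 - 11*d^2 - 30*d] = 4*d^3 + 12*d^2 - 22*d - 30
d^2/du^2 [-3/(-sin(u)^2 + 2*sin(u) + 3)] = (18*sin(u) + 12*cos(u)^2 - 54)*cos(u)^2/(-sin(u)^2 + 2*sin(u) + 3)^3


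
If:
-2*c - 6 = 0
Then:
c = -3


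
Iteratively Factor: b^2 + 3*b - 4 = (b - 1)*(b + 4)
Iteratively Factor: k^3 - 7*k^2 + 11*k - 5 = (k - 1)*(k^2 - 6*k + 5) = (k - 5)*(k - 1)*(k - 1)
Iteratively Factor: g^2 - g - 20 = (g + 4)*(g - 5)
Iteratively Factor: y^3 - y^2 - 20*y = (y - 5)*(y^2 + 4*y) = (y - 5)*(y + 4)*(y)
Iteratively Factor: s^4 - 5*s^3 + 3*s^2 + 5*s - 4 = (s - 1)*(s^3 - 4*s^2 - s + 4) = (s - 1)^2*(s^2 - 3*s - 4) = (s - 1)^2*(s + 1)*(s - 4)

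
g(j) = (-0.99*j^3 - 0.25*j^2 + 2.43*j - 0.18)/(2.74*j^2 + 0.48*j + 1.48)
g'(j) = (-5.48*j - 0.48)*(-0.99*j^3 - 0.25*j^2 + 2.43*j - 0.18)/(2.74*j^2 + 0.48*j + 1.48)^2 + (-2.97*j^2 - 0.5*j + 2.43)/(2.74*j^2 + 0.48*j + 1.48) = (-2.7126*j^4 - 0.9504*j^3 - 11.1738*j^2 + 0.2464*j + 3.6828)/(7.5076*j^4 + 2.6304*j^3 + 8.3408*j^2 + 1.4208*j + 2.1904)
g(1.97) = -0.30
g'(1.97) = -0.51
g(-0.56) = -0.70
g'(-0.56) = -0.01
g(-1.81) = 0.05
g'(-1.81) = -0.62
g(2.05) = -0.34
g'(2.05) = -0.51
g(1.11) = 0.16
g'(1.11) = -0.52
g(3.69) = -1.09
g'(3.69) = -0.42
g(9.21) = -3.24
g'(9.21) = -0.37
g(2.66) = -0.64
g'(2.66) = -0.47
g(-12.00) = 4.22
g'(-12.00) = -0.37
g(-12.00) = 4.22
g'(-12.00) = -0.37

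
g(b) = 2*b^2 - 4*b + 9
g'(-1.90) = -11.60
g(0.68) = 7.20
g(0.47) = 7.56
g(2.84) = 13.77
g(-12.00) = 345.00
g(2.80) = 13.48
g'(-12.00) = -52.00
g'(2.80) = 7.20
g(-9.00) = 207.00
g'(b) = 4*b - 4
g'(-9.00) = -40.00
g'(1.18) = 0.72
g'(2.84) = 7.36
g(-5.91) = 102.50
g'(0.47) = -2.12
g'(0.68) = -1.28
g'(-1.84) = -11.36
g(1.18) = 7.06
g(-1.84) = 23.13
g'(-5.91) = -27.64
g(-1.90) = 23.82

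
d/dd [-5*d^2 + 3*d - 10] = 3 - 10*d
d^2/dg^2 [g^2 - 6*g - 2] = 2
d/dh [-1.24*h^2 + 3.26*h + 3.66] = 3.26 - 2.48*h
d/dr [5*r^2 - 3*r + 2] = 10*r - 3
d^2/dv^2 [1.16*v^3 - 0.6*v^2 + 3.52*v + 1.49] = 6.96*v - 1.2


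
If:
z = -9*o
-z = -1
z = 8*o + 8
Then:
No Solution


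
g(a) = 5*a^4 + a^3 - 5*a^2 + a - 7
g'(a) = 20*a^3 + 3*a^2 - 10*a + 1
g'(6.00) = 4369.00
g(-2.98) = 313.46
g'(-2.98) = -471.83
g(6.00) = 6515.00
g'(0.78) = 4.52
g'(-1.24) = -20.12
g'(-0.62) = 3.59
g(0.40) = -7.21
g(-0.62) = -9.04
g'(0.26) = -1.05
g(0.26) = -7.04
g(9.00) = 33131.00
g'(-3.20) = -591.64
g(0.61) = -7.33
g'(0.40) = -1.24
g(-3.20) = 430.12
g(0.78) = -6.94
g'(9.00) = 14734.00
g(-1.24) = -6.01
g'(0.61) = 0.56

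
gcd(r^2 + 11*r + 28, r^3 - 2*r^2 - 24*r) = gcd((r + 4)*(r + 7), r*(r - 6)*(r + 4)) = r + 4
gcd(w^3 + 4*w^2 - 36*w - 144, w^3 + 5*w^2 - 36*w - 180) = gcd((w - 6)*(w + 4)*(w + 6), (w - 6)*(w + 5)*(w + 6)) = w^2 - 36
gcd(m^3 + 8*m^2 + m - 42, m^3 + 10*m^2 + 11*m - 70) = m^2 + 5*m - 14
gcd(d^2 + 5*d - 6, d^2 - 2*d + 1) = d - 1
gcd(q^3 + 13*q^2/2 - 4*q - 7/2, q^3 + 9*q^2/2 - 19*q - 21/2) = q^2 + 15*q/2 + 7/2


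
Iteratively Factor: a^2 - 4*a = (a)*(a - 4)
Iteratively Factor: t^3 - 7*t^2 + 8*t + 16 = (t - 4)*(t^2 - 3*t - 4) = (t - 4)^2*(t + 1)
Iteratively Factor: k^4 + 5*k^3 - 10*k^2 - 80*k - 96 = (k - 4)*(k^3 + 9*k^2 + 26*k + 24) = (k - 4)*(k + 2)*(k^2 + 7*k + 12) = (k - 4)*(k + 2)*(k + 3)*(k + 4)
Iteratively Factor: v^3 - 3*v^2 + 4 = (v + 1)*(v^2 - 4*v + 4) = (v - 2)*(v + 1)*(v - 2)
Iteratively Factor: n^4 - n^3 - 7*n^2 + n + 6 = (n + 2)*(n^3 - 3*n^2 - n + 3) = (n - 1)*(n + 2)*(n^2 - 2*n - 3) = (n - 3)*(n - 1)*(n + 2)*(n + 1)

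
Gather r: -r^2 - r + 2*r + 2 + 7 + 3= -r^2 + r + 12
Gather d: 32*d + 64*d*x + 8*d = d*(64*x + 40)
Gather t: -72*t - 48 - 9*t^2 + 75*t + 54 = -9*t^2 + 3*t + 6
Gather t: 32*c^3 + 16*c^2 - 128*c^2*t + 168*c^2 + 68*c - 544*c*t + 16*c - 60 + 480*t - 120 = 32*c^3 + 184*c^2 + 84*c + t*(-128*c^2 - 544*c + 480) - 180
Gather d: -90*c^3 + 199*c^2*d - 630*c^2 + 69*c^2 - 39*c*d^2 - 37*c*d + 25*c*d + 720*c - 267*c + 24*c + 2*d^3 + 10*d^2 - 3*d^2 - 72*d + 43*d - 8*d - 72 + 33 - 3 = -90*c^3 - 561*c^2 + 477*c + 2*d^3 + d^2*(7 - 39*c) + d*(199*c^2 - 12*c - 37) - 42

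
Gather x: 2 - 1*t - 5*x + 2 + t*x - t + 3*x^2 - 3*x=-2*t + 3*x^2 + x*(t - 8) + 4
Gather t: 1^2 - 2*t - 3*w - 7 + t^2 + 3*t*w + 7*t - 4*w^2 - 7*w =t^2 + t*(3*w + 5) - 4*w^2 - 10*w - 6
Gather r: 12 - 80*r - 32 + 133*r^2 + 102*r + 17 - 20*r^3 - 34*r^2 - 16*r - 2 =-20*r^3 + 99*r^2 + 6*r - 5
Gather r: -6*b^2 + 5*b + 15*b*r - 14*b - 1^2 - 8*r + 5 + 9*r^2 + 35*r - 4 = -6*b^2 - 9*b + 9*r^2 + r*(15*b + 27)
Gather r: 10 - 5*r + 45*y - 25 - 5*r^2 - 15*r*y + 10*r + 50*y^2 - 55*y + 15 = -5*r^2 + r*(5 - 15*y) + 50*y^2 - 10*y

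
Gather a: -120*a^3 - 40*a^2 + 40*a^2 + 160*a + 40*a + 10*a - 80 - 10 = -120*a^3 + 210*a - 90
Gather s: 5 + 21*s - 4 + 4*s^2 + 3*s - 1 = 4*s^2 + 24*s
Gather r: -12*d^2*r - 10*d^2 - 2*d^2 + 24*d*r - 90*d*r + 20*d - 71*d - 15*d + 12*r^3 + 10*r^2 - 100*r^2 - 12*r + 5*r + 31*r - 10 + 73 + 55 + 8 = -12*d^2 - 66*d + 12*r^3 - 90*r^2 + r*(-12*d^2 - 66*d + 24) + 126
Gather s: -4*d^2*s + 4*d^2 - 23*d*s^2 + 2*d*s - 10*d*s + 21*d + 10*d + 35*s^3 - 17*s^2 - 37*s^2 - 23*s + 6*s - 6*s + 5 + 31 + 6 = 4*d^2 + 31*d + 35*s^3 + s^2*(-23*d - 54) + s*(-4*d^2 - 8*d - 23) + 42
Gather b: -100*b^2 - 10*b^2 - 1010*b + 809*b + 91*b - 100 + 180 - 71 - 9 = -110*b^2 - 110*b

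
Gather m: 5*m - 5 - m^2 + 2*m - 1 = -m^2 + 7*m - 6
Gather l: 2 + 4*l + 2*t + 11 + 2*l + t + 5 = 6*l + 3*t + 18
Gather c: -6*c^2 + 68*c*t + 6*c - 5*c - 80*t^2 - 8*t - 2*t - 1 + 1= -6*c^2 + c*(68*t + 1) - 80*t^2 - 10*t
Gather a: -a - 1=-a - 1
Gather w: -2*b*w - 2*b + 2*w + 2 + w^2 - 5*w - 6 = -2*b + w^2 + w*(-2*b - 3) - 4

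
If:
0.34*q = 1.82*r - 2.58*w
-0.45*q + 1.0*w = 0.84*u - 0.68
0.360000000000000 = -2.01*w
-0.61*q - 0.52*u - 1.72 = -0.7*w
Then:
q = -6.50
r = -1.47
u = 4.08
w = -0.18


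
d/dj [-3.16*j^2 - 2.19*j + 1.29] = -6.32*j - 2.19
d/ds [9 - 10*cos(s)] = 10*sin(s)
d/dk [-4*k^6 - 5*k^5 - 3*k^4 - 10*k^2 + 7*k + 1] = -24*k^5 - 25*k^4 - 12*k^3 - 20*k + 7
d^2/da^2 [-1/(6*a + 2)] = -9/(3*a + 1)^3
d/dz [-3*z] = -3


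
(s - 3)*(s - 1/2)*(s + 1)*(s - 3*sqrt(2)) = s^4 - 3*sqrt(2)*s^3 - 5*s^3/2 - 2*s^2 + 15*sqrt(2)*s^2/2 + 3*s/2 + 6*sqrt(2)*s - 9*sqrt(2)/2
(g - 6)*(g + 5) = g^2 - g - 30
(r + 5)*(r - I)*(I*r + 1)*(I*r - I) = -r^4 - 4*r^3 + 2*I*r^3 + 6*r^2 + 8*I*r^2 + 4*r - 10*I*r - 5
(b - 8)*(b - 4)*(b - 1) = b^3 - 13*b^2 + 44*b - 32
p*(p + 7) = p^2 + 7*p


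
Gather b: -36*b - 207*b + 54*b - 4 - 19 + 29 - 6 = -189*b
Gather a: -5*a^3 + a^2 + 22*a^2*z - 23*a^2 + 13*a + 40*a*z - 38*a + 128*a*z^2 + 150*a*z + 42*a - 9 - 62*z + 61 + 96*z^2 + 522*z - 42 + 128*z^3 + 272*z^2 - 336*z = -5*a^3 + a^2*(22*z - 22) + a*(128*z^2 + 190*z + 17) + 128*z^3 + 368*z^2 + 124*z + 10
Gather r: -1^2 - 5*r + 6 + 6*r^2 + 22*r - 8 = 6*r^2 + 17*r - 3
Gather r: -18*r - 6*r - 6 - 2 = -24*r - 8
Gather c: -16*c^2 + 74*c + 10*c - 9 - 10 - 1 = -16*c^2 + 84*c - 20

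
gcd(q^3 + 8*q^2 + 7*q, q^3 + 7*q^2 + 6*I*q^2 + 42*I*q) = q^2 + 7*q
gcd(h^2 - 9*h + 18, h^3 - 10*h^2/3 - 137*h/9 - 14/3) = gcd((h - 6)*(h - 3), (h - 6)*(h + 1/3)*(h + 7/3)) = h - 6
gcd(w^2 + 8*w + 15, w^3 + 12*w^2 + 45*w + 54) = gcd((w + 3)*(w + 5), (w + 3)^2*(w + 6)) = w + 3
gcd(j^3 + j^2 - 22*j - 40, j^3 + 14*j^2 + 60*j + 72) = j + 2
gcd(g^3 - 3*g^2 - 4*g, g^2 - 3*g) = g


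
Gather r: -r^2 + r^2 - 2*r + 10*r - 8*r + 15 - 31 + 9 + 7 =0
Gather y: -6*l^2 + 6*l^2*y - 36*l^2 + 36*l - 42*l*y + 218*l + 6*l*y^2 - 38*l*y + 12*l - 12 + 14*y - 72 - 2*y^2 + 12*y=-42*l^2 + 266*l + y^2*(6*l - 2) + y*(6*l^2 - 80*l + 26) - 84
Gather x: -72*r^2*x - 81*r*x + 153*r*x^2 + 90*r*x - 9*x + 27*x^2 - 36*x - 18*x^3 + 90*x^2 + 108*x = -18*x^3 + x^2*(153*r + 117) + x*(-72*r^2 + 9*r + 63)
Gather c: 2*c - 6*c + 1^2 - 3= -4*c - 2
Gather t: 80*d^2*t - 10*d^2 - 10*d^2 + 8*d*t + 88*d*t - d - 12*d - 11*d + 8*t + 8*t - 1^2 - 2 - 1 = -20*d^2 - 24*d + t*(80*d^2 + 96*d + 16) - 4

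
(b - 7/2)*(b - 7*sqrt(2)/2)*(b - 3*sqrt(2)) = b^3 - 13*sqrt(2)*b^2/2 - 7*b^2/2 + 21*b + 91*sqrt(2)*b/4 - 147/2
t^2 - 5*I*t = t*(t - 5*I)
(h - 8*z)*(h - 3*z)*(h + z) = h^3 - 10*h^2*z + 13*h*z^2 + 24*z^3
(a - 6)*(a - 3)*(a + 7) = a^3 - 2*a^2 - 45*a + 126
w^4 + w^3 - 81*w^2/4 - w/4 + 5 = (w - 4)*(w - 1/2)*(w + 1/2)*(w + 5)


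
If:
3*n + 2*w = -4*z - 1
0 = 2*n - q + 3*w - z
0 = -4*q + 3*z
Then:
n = -31*z/10 - 3/5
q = 3*z/4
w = 53*z/20 + 2/5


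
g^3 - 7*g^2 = g^2*(g - 7)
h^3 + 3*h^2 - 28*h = h*(h - 4)*(h + 7)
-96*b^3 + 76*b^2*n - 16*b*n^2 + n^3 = (-8*b + n)*(-6*b + n)*(-2*b + n)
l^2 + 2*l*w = l*(l + 2*w)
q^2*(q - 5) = q^3 - 5*q^2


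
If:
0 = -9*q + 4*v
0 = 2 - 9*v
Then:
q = 8/81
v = 2/9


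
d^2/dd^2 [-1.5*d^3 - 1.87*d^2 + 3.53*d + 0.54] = -9.0*d - 3.74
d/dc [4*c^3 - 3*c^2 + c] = 12*c^2 - 6*c + 1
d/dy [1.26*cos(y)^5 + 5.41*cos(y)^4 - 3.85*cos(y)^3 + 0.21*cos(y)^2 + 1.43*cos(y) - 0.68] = (-6.3*cos(y)^4 - 21.64*cos(y)^3 + 11.55*cos(y)^2 - 0.42*cos(y) - 1.43)*sin(y)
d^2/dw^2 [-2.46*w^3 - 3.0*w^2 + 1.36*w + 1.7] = -14.76*w - 6.0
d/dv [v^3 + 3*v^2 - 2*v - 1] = 3*v^2 + 6*v - 2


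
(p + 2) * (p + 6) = p^2 + 8*p + 12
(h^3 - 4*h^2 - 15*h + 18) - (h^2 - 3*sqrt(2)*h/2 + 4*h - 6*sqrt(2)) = h^3 - 5*h^2 - 19*h + 3*sqrt(2)*h/2 + 6*sqrt(2) + 18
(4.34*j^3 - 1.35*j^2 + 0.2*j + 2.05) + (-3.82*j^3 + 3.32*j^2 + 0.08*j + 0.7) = 0.52*j^3 + 1.97*j^2 + 0.28*j + 2.75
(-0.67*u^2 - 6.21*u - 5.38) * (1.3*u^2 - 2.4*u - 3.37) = -0.871*u^4 - 6.465*u^3 + 10.1679*u^2 + 33.8397*u + 18.1306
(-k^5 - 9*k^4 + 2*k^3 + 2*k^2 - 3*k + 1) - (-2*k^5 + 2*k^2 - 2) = k^5 - 9*k^4 + 2*k^3 - 3*k + 3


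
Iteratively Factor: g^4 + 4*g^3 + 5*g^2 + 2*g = (g + 1)*(g^3 + 3*g^2 + 2*g) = (g + 1)*(g + 2)*(g^2 + g) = g*(g + 1)*(g + 2)*(g + 1)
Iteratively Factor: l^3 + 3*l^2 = (l)*(l^2 + 3*l) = l^2*(l + 3)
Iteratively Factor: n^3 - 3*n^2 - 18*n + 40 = (n - 2)*(n^2 - n - 20) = (n - 2)*(n + 4)*(n - 5)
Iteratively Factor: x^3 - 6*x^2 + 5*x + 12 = (x - 3)*(x^2 - 3*x - 4) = (x - 3)*(x + 1)*(x - 4)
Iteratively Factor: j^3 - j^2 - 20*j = (j - 5)*(j^2 + 4*j) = (j - 5)*(j + 4)*(j)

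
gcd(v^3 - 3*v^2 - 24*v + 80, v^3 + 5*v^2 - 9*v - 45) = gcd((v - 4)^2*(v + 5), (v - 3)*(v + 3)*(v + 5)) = v + 5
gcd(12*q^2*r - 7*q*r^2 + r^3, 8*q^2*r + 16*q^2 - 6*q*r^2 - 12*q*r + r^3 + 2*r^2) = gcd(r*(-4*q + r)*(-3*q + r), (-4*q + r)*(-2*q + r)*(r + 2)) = 4*q - r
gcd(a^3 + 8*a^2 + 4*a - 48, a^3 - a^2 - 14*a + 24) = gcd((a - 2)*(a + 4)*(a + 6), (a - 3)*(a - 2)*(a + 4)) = a^2 + 2*a - 8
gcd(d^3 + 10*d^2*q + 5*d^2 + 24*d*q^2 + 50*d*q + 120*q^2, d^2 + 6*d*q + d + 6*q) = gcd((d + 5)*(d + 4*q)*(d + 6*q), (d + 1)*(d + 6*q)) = d + 6*q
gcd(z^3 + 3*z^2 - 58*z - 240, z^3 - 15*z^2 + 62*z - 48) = z - 8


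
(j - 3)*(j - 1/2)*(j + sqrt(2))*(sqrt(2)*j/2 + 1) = sqrt(2)*j^4/2 - 7*sqrt(2)*j^3/4 + 2*j^3 - 7*j^2 + 7*sqrt(2)*j^2/4 - 7*sqrt(2)*j/2 + 3*j + 3*sqrt(2)/2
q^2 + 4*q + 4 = (q + 2)^2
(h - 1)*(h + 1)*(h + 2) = h^3 + 2*h^2 - h - 2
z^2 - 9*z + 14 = (z - 7)*(z - 2)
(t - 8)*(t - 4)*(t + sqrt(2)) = t^3 - 12*t^2 + sqrt(2)*t^2 - 12*sqrt(2)*t + 32*t + 32*sqrt(2)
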